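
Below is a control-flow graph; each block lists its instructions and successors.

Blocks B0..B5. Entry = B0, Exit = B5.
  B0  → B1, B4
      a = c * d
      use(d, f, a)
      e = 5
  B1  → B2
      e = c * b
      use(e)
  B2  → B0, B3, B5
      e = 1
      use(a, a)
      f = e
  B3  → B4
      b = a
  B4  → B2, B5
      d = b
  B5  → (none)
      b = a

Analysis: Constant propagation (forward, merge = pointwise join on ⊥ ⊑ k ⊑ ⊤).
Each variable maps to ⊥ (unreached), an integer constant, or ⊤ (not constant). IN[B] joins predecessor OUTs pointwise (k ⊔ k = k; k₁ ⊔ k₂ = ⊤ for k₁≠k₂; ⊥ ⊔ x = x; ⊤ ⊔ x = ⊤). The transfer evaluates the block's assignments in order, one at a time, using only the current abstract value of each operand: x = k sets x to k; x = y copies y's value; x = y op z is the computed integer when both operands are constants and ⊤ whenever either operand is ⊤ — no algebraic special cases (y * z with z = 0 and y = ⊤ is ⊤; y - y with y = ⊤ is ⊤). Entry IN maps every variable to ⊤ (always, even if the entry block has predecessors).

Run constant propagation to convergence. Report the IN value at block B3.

Fixpoint table:
  B0:  IN=(all ⊤)  OUT={e:5; rest ⊤}
  B1:  IN={e:5; rest ⊤}  OUT=(all ⊤)
  B2:  IN=(all ⊤)  OUT={e:1, f:1; rest ⊤}
  B3:  IN={e:1, f:1; rest ⊤}  OUT={e:1, f:1; rest ⊤}
  B4:  IN=(all ⊤)  OUT=(all ⊤)
  B5:  IN=(all ⊤)  OUT=(all ⊤)

Merge at B3: IN[B3] = OUT[B2] = {a: ⊤, b: ⊤, c: ⊤, d: ⊤, e: 1, f: 1}

Answer: {a: ⊤, b: ⊤, c: ⊤, d: ⊤, e: 1, f: 1}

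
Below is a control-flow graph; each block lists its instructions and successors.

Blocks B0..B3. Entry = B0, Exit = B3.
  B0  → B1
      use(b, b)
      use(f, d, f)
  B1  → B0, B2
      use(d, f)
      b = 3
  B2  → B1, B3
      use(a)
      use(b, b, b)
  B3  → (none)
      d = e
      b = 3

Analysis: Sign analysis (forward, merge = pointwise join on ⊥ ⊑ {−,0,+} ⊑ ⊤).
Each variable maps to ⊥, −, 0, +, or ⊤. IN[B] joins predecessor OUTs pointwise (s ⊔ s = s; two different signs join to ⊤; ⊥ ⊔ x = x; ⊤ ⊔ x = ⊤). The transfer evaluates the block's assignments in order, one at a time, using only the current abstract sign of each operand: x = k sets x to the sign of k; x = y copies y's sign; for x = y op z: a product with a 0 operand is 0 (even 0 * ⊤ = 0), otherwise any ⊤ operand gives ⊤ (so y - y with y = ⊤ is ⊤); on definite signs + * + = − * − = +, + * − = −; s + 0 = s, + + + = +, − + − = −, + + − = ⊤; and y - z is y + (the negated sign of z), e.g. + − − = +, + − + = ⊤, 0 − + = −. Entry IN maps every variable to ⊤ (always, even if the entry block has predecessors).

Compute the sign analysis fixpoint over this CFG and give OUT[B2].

Answer: {a: ⊤, b: +, c: ⊤, d: ⊤, e: ⊤, f: ⊤}

Trace:
Per-block solution:
  B0:  IN=(all ⊤)  OUT=(all ⊤)
  B1:  IN=(all ⊤)  OUT={b:+; rest ⊤}
  B2:  IN={b:+; rest ⊤}  OUT={b:+; rest ⊤}
  B3:  IN={b:+; rest ⊤}  OUT={b:+; rest ⊤}

Merge at B2: IN[B2] = OUT[B1] = {a: ⊤, b: +, c: ⊤, d: ⊤, e: ⊤, f: ⊤}
Applying B2's transfer function to that IN value gives OUT[B2] (row B2 above).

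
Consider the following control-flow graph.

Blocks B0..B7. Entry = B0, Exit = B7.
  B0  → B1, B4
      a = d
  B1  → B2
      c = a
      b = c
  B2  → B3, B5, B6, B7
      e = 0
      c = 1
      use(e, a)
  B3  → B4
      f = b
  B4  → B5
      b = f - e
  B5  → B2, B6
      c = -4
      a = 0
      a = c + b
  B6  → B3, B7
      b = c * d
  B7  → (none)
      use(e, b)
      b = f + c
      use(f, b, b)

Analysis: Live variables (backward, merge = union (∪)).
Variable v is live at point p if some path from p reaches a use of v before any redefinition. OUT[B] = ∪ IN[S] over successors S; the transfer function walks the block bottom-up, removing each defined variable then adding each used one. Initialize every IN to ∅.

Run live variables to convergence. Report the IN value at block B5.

Converged values:
  B0:   IN={d, e, f}   OUT={a, d, e, f}
  B1:   IN={a, d, f}   OUT={a, b, d, f}
  B2:   IN={a, b, d, f}   OUT={b, c, d, e, f}
  B3:   IN={b, d, e}   OUT={d, e, f}
  B4:   IN={d, e, f}   OUT={b, d, e, f}
  B5:   IN={b, d, e, f}   OUT={a, b, c, d, e, f}
  B6:   IN={c, d, e, f}   OUT={b, c, d, e, f}
  B7:   IN={b, c, e, f}   OUT={}

Merge at B5: OUT[B5] = IN[B2] ⊔ IN[B6] = {a, b, c, d, e, f}
Applying B5's transfer function to that OUT value gives IN[B5] (row B5 above).

Answer: {b, d, e, f}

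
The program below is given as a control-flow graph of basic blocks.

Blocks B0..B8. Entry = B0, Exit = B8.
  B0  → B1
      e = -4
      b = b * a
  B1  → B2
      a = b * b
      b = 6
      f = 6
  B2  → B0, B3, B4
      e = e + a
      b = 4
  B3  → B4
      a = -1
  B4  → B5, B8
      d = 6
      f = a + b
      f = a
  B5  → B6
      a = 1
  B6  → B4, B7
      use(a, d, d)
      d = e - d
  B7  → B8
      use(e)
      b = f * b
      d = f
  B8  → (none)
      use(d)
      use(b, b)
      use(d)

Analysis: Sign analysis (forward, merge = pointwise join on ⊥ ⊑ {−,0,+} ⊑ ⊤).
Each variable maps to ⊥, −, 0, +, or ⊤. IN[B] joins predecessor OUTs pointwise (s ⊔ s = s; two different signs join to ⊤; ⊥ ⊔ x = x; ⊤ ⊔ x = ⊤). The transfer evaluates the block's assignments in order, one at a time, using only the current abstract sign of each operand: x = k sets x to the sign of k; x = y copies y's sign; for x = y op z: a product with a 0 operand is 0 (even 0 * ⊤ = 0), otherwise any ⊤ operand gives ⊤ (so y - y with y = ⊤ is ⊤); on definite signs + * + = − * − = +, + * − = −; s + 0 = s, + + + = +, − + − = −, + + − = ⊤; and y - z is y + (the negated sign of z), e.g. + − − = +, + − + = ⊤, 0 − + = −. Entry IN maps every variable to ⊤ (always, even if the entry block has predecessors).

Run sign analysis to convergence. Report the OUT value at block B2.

Fixpoint table:
  B0:  IN=(all ⊤)  OUT={e:-; rest ⊤}
  B1:  IN={e:-; rest ⊤}  OUT={b:+, e:-, f:+; rest ⊤}
  B2:  IN={b:+, e:-, f:+; rest ⊤}  OUT={b:+, f:+; rest ⊤}
  B3:  IN={b:+, f:+; rest ⊤}  OUT={a:-, b:+, f:+; rest ⊤}
  B4:  IN={b:+; rest ⊤}  OUT={b:+, d:+; rest ⊤}
  B5:  IN={b:+, d:+; rest ⊤}  OUT={a:+, b:+, d:+; rest ⊤}
  B6:  IN={a:+, b:+, d:+; rest ⊤}  OUT={a:+, b:+; rest ⊤}
  B7:  IN={a:+, b:+; rest ⊤}  OUT={a:+; rest ⊤}
  B8:  IN=(all ⊤)  OUT=(all ⊤)

Merge at B2: IN[B2] = OUT[B1] = {a: ⊤, b: +, c: ⊤, d: ⊤, e: -, f: +}
Applying B2's transfer function to that IN value gives OUT[B2] (row B2 above).

Answer: {a: ⊤, b: +, c: ⊤, d: ⊤, e: ⊤, f: +}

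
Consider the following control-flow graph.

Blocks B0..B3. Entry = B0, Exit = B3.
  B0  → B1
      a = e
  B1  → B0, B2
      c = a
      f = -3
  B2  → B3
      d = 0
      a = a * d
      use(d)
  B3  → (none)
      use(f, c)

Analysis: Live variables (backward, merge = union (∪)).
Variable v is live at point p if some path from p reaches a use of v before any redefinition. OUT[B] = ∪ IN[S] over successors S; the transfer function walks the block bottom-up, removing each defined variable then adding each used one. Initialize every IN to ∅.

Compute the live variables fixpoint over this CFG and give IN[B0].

Answer: {e}

Working:
Per-block solution:
  B0: | IN={e} | OUT={a, e}
  B1: | IN={a, e} | OUT={a, c, e, f}
  B2: | IN={a, c, f} | OUT={c, f}
  B3: | IN={c, f} | OUT={}

Merge at B0: OUT[B0] = IN[B1] = {a, e}
Applying B0's transfer function to that OUT value gives IN[B0] (row B0 above).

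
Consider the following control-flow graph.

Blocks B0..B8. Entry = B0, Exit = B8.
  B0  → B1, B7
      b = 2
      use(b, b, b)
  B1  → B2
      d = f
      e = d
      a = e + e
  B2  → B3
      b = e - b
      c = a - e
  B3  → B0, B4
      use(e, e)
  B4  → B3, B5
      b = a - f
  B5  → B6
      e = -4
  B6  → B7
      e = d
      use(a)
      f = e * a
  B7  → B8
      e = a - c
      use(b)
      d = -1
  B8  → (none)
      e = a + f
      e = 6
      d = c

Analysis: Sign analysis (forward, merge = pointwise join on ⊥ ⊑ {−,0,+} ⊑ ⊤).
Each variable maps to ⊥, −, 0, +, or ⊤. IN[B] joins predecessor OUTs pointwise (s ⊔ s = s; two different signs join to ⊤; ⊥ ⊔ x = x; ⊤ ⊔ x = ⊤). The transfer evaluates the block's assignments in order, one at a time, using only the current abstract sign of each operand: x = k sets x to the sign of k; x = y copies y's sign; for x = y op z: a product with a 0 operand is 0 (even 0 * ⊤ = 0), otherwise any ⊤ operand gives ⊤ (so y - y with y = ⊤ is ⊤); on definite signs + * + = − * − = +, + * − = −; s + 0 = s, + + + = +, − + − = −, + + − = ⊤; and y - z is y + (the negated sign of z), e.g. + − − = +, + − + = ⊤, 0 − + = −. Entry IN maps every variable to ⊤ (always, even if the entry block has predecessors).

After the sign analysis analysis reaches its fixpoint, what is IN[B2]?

Answer: {a: ⊤, b: +, c: ⊤, d: ⊤, e: ⊤, f: ⊤}

Derivation:
Per-block solution:
  B0:  IN=(all ⊤)  OUT={b:+; rest ⊤}
  B1:  IN={b:+; rest ⊤}  OUT={b:+; rest ⊤}
  B2:  IN={b:+; rest ⊤}  OUT=(all ⊤)
  B3:  IN=(all ⊤)  OUT=(all ⊤)
  B4:  IN=(all ⊤)  OUT=(all ⊤)
  B5:  IN=(all ⊤)  OUT={e:-; rest ⊤}
  B6:  IN={e:-; rest ⊤}  OUT=(all ⊤)
  B7:  IN=(all ⊤)  OUT={d:-; rest ⊤}
  B8:  IN={d:-; rest ⊤}  OUT={e:+; rest ⊤}

Merge at B2: IN[B2] = OUT[B1] = {a: ⊤, b: +, c: ⊤, d: ⊤, e: ⊤, f: ⊤}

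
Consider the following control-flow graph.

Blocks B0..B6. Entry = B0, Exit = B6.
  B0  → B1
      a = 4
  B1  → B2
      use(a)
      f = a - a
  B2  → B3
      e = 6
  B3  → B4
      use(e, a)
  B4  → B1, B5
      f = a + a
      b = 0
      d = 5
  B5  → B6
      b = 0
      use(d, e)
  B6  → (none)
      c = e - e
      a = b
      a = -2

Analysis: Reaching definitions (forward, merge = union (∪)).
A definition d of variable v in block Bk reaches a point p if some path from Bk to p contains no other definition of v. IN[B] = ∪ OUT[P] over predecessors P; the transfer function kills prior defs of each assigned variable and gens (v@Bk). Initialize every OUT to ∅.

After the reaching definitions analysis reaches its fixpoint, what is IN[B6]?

Answer: {a@B0, b@B5, d@B4, e@B2, f@B4}

Trace:
Converged values:
  B0: | IN={} | OUT={a@B0}
  B1: | IN={a@B0, b@B4, d@B4, e@B2, f@B4} | OUT={a@B0, b@B4, d@B4, e@B2, f@B1}
  B2: | IN={a@B0, b@B4, d@B4, e@B2, f@B1} | OUT={a@B0, b@B4, d@B4, e@B2, f@B1}
  B3: | IN={a@B0, b@B4, d@B4, e@B2, f@B1} | OUT={a@B0, b@B4, d@B4, e@B2, f@B1}
  B4: | IN={a@B0, b@B4, d@B4, e@B2, f@B1} | OUT={a@B0, b@B4, d@B4, e@B2, f@B4}
  B5: | IN={a@B0, b@B4, d@B4, e@B2, f@B4} | OUT={a@B0, b@B5, d@B4, e@B2, f@B4}
  B6: | IN={a@B0, b@B5, d@B4, e@B2, f@B4} | OUT={a@B6, b@B5, c@B6, d@B4, e@B2, f@B4}

Merge at B6: IN[B6] = OUT[B5] = {a@B0, b@B5, d@B4, e@B2, f@B4}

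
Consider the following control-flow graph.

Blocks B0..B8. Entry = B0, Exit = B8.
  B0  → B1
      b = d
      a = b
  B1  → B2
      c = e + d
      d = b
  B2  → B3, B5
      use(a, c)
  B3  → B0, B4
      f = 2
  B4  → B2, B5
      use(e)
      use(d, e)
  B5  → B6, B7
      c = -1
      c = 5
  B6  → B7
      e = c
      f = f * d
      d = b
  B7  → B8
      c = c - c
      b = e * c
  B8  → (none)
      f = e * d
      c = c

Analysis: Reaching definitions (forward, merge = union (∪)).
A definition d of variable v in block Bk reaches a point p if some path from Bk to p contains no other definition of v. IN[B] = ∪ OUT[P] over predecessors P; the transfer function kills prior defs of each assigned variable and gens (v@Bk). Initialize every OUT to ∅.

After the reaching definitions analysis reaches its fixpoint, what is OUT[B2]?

Answer: {a@B0, b@B0, c@B1, d@B1, f@B3}

Trace:
Fixpoint table:
  B0: | IN={a@B0, b@B0, c@B1, d@B1, f@B3} | OUT={a@B0, b@B0, c@B1, d@B1, f@B3}
  B1: | IN={a@B0, b@B0, c@B1, d@B1, f@B3} | OUT={a@B0, b@B0, c@B1, d@B1, f@B3}
  B2: | IN={a@B0, b@B0, c@B1, d@B1, f@B3} | OUT={a@B0, b@B0, c@B1, d@B1, f@B3}
  B3: | IN={a@B0, b@B0, c@B1, d@B1, f@B3} | OUT={a@B0, b@B0, c@B1, d@B1, f@B3}
  B4: | IN={a@B0, b@B0, c@B1, d@B1, f@B3} | OUT={a@B0, b@B0, c@B1, d@B1, f@B3}
  B5: | IN={a@B0, b@B0, c@B1, d@B1, f@B3} | OUT={a@B0, b@B0, c@B5, d@B1, f@B3}
  B6: | IN={a@B0, b@B0, c@B5, d@B1, f@B3} | OUT={a@B0, b@B0, c@B5, d@B6, e@B6, f@B6}
  B7: | IN={a@B0, b@B0, c@B5, d@B1, d@B6, e@B6, f@B3, f@B6} | OUT={a@B0, b@B7, c@B7, d@B1, d@B6, e@B6, f@B3, f@B6}
  B8: | IN={a@B0, b@B7, c@B7, d@B1, d@B6, e@B6, f@B3, f@B6} | OUT={a@B0, b@B7, c@B8, d@B1, d@B6, e@B6, f@B8}

Merge at B2: IN[B2] = OUT[B1] ⊔ OUT[B4] = {a@B0, b@B0, c@B1, d@B1, f@B3}
Applying B2's transfer function to that IN value gives OUT[B2] (row B2 above).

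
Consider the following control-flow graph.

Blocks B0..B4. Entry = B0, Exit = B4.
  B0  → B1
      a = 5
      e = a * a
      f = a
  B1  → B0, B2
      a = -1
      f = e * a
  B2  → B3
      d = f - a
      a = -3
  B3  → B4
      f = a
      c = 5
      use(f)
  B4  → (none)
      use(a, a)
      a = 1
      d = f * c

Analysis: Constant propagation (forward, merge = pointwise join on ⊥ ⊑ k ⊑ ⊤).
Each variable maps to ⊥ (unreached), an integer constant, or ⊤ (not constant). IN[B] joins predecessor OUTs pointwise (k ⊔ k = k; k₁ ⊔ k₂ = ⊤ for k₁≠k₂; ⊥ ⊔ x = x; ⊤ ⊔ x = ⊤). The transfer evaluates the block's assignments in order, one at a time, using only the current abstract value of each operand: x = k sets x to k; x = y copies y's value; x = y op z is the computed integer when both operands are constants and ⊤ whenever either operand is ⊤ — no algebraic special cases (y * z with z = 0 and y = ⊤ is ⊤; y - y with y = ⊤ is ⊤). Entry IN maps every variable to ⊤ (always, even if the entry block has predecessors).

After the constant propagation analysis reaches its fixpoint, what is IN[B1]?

Converged values:
  B0:   IN=(all ⊤)   OUT={a:5, e:25, f:5; rest ⊤}
  B1:   IN={a:5, e:25, f:5; rest ⊤}   OUT={a:-1, e:25, f:-25; rest ⊤}
  B2:   IN={a:-1, e:25, f:-25; rest ⊤}   OUT={a:-3, d:-24, e:25, f:-25; rest ⊤}
  B3:   IN={a:-3, d:-24, e:25, f:-25; rest ⊤}   OUT={a:-3, c:5, d:-24, e:25, f:-3; rest ⊤}
  B4:   IN={a:-3, c:5, d:-24, e:25, f:-3; rest ⊤}   OUT={a:1, c:5, d:-15, e:25, f:-3; rest ⊤}

Merge at B1: IN[B1] = OUT[B0] = {a: 5, b: ⊤, c: ⊤, d: ⊤, e: 25, f: 5}

Answer: {a: 5, b: ⊤, c: ⊤, d: ⊤, e: 25, f: 5}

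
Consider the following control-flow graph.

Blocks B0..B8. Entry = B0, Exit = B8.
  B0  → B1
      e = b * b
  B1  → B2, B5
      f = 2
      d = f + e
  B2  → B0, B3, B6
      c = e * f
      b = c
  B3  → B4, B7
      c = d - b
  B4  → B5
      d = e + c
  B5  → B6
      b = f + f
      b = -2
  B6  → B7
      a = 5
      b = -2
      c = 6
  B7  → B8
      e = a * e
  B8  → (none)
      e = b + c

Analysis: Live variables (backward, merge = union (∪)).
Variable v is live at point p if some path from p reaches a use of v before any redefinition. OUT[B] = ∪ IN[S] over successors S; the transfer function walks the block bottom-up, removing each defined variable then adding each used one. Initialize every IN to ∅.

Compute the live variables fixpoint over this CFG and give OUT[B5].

Converged values:
  B0: | IN={a, b} | OUT={a, e}
  B1: | IN={a, e} | OUT={a, d, e, f}
  B2: | IN={a, d, e, f} | OUT={a, b, d, e, f}
  B3: | IN={a, b, d, e, f} | OUT={a, b, c, e, f}
  B4: | IN={c, e, f} | OUT={e, f}
  B5: | IN={e, f} | OUT={e}
  B6: | IN={e} | OUT={a, b, c, e}
  B7: | IN={a, b, c, e} | OUT={b, c}
  B8: | IN={b, c} | OUT={}

Merge at B5: OUT[B5] = IN[B6] = {e}

Answer: {e}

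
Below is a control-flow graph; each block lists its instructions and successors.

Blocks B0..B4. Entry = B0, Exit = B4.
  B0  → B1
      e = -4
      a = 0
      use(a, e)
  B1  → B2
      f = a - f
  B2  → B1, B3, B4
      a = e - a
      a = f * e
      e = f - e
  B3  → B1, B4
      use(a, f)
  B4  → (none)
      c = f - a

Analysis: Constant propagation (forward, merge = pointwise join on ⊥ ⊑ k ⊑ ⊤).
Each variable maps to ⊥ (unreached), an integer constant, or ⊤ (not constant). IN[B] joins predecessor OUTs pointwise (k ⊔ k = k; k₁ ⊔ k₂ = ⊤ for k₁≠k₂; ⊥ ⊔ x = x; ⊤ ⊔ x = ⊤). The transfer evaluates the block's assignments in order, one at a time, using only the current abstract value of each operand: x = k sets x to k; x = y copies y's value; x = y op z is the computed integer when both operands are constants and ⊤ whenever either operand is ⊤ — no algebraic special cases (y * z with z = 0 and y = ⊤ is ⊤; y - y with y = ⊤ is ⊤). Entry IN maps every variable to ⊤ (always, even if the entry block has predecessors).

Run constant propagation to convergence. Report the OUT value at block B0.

Fixpoint table:
  B0: | IN=(all ⊤) | OUT={a:0, e:-4; rest ⊤}
  B1: | IN=(all ⊤) | OUT=(all ⊤)
  B2: | IN=(all ⊤) | OUT=(all ⊤)
  B3: | IN=(all ⊤) | OUT=(all ⊤)
  B4: | IN=(all ⊤) | OUT=(all ⊤)

B0 is the boundary node: IN[B0] = {a: ⊤, b: ⊤, c: ⊤, d: ⊤, e: ⊤, f: ⊤}
Applying B0's transfer function to that IN value gives OUT[B0] (row B0 above).

Answer: {a: 0, b: ⊤, c: ⊤, d: ⊤, e: -4, f: ⊤}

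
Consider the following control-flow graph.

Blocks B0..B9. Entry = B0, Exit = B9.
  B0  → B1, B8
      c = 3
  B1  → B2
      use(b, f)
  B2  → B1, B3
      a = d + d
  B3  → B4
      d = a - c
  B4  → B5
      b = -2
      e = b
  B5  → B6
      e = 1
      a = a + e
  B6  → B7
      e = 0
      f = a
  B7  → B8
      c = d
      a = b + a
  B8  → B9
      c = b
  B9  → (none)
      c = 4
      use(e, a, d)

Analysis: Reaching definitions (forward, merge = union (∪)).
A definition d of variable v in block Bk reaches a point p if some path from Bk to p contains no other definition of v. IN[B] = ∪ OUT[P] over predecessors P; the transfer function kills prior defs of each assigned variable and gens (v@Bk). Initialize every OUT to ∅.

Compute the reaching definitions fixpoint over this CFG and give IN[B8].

Fixpoint table:
  B0: | IN={} | OUT={c@B0}
  B1: | IN={a@B2, c@B0} | OUT={a@B2, c@B0}
  B2: | IN={a@B2, c@B0} | OUT={a@B2, c@B0}
  B3: | IN={a@B2, c@B0} | OUT={a@B2, c@B0, d@B3}
  B4: | IN={a@B2, c@B0, d@B3} | OUT={a@B2, b@B4, c@B0, d@B3, e@B4}
  B5: | IN={a@B2, b@B4, c@B0, d@B3, e@B4} | OUT={a@B5, b@B4, c@B0, d@B3, e@B5}
  B6: | IN={a@B5, b@B4, c@B0, d@B3, e@B5} | OUT={a@B5, b@B4, c@B0, d@B3, e@B6, f@B6}
  B7: | IN={a@B5, b@B4, c@B0, d@B3, e@B6, f@B6} | OUT={a@B7, b@B4, c@B7, d@B3, e@B6, f@B6}
  B8: | IN={a@B7, b@B4, c@B0, c@B7, d@B3, e@B6, f@B6} | OUT={a@B7, b@B4, c@B8, d@B3, e@B6, f@B6}
  B9: | IN={a@B7, b@B4, c@B8, d@B3, e@B6, f@B6} | OUT={a@B7, b@B4, c@B9, d@B3, e@B6, f@B6}

Merge at B8: IN[B8] = OUT[B0] ⊔ OUT[B7] = {a@B7, b@B4, c@B0, c@B7, d@B3, e@B6, f@B6}

Answer: {a@B7, b@B4, c@B0, c@B7, d@B3, e@B6, f@B6}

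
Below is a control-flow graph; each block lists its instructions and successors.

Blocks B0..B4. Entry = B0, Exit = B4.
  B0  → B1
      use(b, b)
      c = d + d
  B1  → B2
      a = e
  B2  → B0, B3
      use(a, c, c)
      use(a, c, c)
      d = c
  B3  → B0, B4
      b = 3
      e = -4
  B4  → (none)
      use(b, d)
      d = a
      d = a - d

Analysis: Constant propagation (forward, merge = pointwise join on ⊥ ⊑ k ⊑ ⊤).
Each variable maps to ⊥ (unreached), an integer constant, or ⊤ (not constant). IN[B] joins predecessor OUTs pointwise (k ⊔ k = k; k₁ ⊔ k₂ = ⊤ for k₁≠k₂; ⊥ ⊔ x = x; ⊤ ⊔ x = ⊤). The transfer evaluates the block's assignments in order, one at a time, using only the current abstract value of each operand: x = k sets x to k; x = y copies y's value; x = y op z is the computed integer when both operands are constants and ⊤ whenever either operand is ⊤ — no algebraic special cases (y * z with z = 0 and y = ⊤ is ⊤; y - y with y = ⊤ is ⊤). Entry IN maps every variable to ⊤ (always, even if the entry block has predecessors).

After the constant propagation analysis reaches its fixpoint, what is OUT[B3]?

Answer: {a: ⊤, b: 3, c: ⊤, d: ⊤, e: -4, f: ⊤}

Working:
Per-block solution:
  B0:   IN=(all ⊤)   OUT=(all ⊤)
  B1:   IN=(all ⊤)   OUT=(all ⊤)
  B2:   IN=(all ⊤)   OUT=(all ⊤)
  B3:   IN=(all ⊤)   OUT={b:3, e:-4; rest ⊤}
  B4:   IN={b:3, e:-4; rest ⊤}   OUT={b:3, e:-4; rest ⊤}

Merge at B3: IN[B3] = OUT[B2] = {a: ⊤, b: ⊤, c: ⊤, d: ⊤, e: ⊤, f: ⊤}
Applying B3's transfer function to that IN value gives OUT[B3] (row B3 above).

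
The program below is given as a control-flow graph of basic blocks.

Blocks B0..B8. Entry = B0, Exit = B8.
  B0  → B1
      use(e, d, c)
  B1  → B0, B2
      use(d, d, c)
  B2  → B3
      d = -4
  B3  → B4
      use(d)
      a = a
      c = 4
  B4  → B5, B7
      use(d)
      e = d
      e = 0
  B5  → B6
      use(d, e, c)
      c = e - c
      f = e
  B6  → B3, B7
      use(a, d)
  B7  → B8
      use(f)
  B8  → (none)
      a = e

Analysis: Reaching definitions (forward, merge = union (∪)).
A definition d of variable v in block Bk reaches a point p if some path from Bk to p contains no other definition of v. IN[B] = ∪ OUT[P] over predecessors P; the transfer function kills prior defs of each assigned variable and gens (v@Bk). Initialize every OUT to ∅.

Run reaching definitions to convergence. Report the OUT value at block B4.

Answer: {a@B3, c@B3, d@B2, e@B4, f@B5}

Working:
Per-block solution:
  B0: | IN={} | OUT={}
  B1: | IN={} | OUT={}
  B2: | IN={} | OUT={d@B2}
  B3: | IN={a@B3, c@B5, d@B2, e@B4, f@B5} | OUT={a@B3, c@B3, d@B2, e@B4, f@B5}
  B4: | IN={a@B3, c@B3, d@B2, e@B4, f@B5} | OUT={a@B3, c@B3, d@B2, e@B4, f@B5}
  B5: | IN={a@B3, c@B3, d@B2, e@B4, f@B5} | OUT={a@B3, c@B5, d@B2, e@B4, f@B5}
  B6: | IN={a@B3, c@B5, d@B2, e@B4, f@B5} | OUT={a@B3, c@B5, d@B2, e@B4, f@B5}
  B7: | IN={a@B3, c@B3, c@B5, d@B2, e@B4, f@B5} | OUT={a@B3, c@B3, c@B5, d@B2, e@B4, f@B5}
  B8: | IN={a@B3, c@B3, c@B5, d@B2, e@B4, f@B5} | OUT={a@B8, c@B3, c@B5, d@B2, e@B4, f@B5}

Merge at B4: IN[B4] = OUT[B3] = {a@B3, c@B3, d@B2, e@B4, f@B5}
Applying B4's transfer function to that IN value gives OUT[B4] (row B4 above).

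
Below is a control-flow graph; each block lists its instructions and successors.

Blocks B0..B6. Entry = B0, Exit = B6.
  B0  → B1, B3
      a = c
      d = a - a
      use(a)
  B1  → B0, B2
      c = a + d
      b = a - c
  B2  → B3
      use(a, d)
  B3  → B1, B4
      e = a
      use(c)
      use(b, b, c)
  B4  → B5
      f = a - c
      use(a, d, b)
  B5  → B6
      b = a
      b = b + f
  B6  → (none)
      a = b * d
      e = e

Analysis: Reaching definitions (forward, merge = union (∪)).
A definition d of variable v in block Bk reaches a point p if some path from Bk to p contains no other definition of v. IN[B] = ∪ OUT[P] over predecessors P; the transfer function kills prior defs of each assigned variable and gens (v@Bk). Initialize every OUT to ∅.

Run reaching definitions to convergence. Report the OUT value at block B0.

Converged values:
  B0: | IN={a@B0, b@B1, c@B1, d@B0, e@B3} | OUT={a@B0, b@B1, c@B1, d@B0, e@B3}
  B1: | IN={a@B0, b@B1, c@B1, d@B0, e@B3} | OUT={a@B0, b@B1, c@B1, d@B0, e@B3}
  B2: | IN={a@B0, b@B1, c@B1, d@B0, e@B3} | OUT={a@B0, b@B1, c@B1, d@B0, e@B3}
  B3: | IN={a@B0, b@B1, c@B1, d@B0, e@B3} | OUT={a@B0, b@B1, c@B1, d@B0, e@B3}
  B4: | IN={a@B0, b@B1, c@B1, d@B0, e@B3} | OUT={a@B0, b@B1, c@B1, d@B0, e@B3, f@B4}
  B5: | IN={a@B0, b@B1, c@B1, d@B0, e@B3, f@B4} | OUT={a@B0, b@B5, c@B1, d@B0, e@B3, f@B4}
  B6: | IN={a@B0, b@B5, c@B1, d@B0, e@B3, f@B4} | OUT={a@B6, b@B5, c@B1, d@B0, e@B6, f@B4}

Merge at B0 (entry node, so the boundary value {} is joined with the incoming edge(s)): IN[B0] = {} ⊔ OUT[B1] = {a@B0, b@B1, c@B1, d@B0, e@B3}
Applying B0's transfer function to that IN value gives OUT[B0] (row B0 above).

Answer: {a@B0, b@B1, c@B1, d@B0, e@B3}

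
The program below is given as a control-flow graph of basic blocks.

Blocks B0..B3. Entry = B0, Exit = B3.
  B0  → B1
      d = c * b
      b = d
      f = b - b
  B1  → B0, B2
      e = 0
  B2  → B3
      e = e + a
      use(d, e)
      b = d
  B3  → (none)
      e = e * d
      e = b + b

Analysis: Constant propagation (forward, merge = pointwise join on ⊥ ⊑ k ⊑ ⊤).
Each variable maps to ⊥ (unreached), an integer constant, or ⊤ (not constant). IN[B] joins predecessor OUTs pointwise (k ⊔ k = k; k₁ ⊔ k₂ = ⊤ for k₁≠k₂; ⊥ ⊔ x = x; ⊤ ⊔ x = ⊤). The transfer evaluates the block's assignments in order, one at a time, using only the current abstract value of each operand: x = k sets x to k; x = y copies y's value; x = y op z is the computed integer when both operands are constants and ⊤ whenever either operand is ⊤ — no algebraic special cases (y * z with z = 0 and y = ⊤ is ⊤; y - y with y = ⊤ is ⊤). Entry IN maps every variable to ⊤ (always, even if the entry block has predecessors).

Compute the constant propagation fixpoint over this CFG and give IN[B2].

Answer: {a: ⊤, b: ⊤, c: ⊤, d: ⊤, e: 0, f: ⊤}

Working:
Per-block solution:
  B0: | IN=(all ⊤) | OUT=(all ⊤)
  B1: | IN=(all ⊤) | OUT={e:0; rest ⊤}
  B2: | IN={e:0; rest ⊤} | OUT=(all ⊤)
  B3: | IN=(all ⊤) | OUT=(all ⊤)

Merge at B2: IN[B2] = OUT[B1] = {a: ⊤, b: ⊤, c: ⊤, d: ⊤, e: 0, f: ⊤}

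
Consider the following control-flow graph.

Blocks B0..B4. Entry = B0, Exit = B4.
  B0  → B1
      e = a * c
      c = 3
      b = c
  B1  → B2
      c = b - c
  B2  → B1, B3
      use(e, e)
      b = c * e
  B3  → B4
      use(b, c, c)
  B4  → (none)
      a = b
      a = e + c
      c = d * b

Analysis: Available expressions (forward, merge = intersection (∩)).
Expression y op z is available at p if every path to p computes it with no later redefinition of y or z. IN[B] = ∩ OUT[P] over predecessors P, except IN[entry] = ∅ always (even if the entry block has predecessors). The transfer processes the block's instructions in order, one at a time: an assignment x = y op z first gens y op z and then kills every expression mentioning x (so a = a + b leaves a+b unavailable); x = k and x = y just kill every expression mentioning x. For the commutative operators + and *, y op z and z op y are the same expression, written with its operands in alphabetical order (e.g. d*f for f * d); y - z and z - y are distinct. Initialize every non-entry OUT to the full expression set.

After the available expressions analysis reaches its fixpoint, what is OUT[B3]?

Converged values:
  B0:   IN={}   OUT={}
  B1:   IN={}   OUT={}
  B2:   IN={}   OUT={c*e}
  B3:   IN={c*e}   OUT={c*e}
  B4:   IN={c*e}   OUT={b*d}

Merge at B3: IN[B3] = OUT[B2] = {c*e}
Applying B3's transfer function to that IN value gives OUT[B3] (row B3 above).

Answer: {c*e}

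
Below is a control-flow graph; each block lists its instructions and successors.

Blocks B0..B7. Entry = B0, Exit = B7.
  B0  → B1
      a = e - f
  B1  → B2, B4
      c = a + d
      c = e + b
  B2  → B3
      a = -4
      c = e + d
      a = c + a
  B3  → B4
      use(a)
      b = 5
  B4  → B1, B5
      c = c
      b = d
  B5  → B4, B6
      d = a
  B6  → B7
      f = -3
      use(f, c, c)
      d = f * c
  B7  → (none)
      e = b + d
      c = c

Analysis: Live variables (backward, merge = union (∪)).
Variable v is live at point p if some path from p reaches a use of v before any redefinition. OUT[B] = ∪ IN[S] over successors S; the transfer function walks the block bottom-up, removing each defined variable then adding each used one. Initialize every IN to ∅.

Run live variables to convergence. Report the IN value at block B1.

Converged values:
  B0:   IN={b, d, e, f}   OUT={a, b, d, e}
  B1:   IN={a, b, d, e}   OUT={a, c, d, e}
  B2:   IN={d, e}   OUT={a, c, d, e}
  B3:   IN={a, c, d, e}   OUT={a, c, d, e}
  B4:   IN={a, c, d, e}   OUT={a, b, c, d, e}
  B5:   IN={a, b, c, e}   OUT={a, b, c, d, e}
  B6:   IN={b, c}   OUT={b, c, d}
  B7:   IN={b, c, d}   OUT={}

Merge at B1: OUT[B1] = IN[B2] ⊔ IN[B4] = {a, c, d, e}
Applying B1's transfer function to that OUT value gives IN[B1] (row B1 above).

Answer: {a, b, d, e}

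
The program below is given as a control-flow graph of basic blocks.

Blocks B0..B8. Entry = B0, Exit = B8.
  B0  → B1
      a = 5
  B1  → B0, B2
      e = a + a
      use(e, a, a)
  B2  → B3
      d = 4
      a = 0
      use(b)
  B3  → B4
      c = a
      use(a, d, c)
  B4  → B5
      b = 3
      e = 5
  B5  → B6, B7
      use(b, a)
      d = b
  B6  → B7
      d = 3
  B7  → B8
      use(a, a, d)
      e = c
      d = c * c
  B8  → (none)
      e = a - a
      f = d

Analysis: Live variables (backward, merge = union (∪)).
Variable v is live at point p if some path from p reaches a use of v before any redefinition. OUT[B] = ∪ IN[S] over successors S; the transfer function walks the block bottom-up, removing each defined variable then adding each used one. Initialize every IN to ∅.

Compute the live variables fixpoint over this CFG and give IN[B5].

Converged values:
  B0:  IN={b}  OUT={a, b}
  B1:  IN={a, b}  OUT={b}
  B2:  IN={b}  OUT={a, d}
  B3:  IN={a, d}  OUT={a, c}
  B4:  IN={a, c}  OUT={a, b, c}
  B5:  IN={a, b, c}  OUT={a, c, d}
  B6:  IN={a, c}  OUT={a, c, d}
  B7:  IN={a, c, d}  OUT={a, d}
  B8:  IN={a, d}  OUT={}

Merge at B5: OUT[B5] = IN[B6] ⊔ IN[B7] = {a, c, d}
Applying B5's transfer function to that OUT value gives IN[B5] (row B5 above).

Answer: {a, b, c}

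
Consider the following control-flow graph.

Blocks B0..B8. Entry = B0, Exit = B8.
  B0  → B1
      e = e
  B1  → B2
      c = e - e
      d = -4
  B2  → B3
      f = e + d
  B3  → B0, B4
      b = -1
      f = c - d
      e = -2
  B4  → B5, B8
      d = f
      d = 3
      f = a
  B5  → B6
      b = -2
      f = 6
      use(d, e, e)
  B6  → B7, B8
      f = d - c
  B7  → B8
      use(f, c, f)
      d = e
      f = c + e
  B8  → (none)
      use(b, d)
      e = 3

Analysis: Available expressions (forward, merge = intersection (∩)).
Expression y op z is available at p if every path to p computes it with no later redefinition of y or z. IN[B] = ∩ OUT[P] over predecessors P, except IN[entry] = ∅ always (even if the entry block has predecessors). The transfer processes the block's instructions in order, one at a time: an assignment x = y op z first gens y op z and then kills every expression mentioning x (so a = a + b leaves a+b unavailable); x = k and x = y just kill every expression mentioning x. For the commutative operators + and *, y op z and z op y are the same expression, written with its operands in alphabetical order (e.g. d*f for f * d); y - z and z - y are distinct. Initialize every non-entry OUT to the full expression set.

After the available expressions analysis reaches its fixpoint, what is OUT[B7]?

Answer: {c+e}

Working:
Converged values:
  B0: | IN={} | OUT={}
  B1: | IN={} | OUT={e-e}
  B2: | IN={e-e} | OUT={d+e, e-e}
  B3: | IN={d+e, e-e} | OUT={c-d}
  B4: | IN={c-d} | OUT={}
  B5: | IN={} | OUT={}
  B6: | IN={} | OUT={d-c}
  B7: | IN={d-c} | OUT={c+e}
  B8: | IN={} | OUT={}

Merge at B7: IN[B7] = OUT[B6] = {d-c}
Applying B7's transfer function to that IN value gives OUT[B7] (row B7 above).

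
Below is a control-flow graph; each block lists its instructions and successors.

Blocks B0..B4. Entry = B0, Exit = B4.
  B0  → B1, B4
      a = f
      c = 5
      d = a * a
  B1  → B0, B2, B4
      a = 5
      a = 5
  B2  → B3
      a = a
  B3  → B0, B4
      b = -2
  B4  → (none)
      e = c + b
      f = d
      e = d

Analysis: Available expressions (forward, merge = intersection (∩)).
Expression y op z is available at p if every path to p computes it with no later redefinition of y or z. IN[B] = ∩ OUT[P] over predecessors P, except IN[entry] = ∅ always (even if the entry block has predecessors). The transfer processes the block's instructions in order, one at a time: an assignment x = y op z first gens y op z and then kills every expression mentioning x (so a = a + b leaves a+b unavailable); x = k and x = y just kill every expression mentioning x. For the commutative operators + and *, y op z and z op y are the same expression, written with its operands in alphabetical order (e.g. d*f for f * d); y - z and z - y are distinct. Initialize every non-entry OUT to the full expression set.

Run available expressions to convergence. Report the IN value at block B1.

Converged values:
  B0:   IN={}   OUT={a*a}
  B1:   IN={a*a}   OUT={}
  B2:   IN={}   OUT={}
  B3:   IN={}   OUT={}
  B4:   IN={}   OUT={b+c}

Merge at B1: IN[B1] = OUT[B0] = {a*a}

Answer: {a*a}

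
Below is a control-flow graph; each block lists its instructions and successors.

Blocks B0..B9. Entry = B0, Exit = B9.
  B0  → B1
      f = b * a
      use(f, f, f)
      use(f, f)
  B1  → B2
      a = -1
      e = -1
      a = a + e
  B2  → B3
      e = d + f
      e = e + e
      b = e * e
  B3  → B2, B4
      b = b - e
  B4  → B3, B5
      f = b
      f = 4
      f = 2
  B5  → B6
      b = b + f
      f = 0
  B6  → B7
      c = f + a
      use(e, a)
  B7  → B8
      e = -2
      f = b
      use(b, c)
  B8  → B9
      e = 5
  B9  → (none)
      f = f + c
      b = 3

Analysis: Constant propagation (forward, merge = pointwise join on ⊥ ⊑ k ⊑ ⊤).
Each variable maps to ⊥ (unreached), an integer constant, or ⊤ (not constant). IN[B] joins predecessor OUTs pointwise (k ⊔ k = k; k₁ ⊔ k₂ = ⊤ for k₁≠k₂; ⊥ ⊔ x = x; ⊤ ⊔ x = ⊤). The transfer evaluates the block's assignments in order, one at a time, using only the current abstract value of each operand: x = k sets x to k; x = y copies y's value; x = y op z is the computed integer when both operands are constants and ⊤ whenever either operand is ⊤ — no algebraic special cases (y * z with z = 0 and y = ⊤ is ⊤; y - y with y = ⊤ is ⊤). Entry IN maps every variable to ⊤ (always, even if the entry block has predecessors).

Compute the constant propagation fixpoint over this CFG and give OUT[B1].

Fixpoint table:
  B0:  IN=(all ⊤)  OUT=(all ⊤)
  B1:  IN=(all ⊤)  OUT={a:-2, e:-1; rest ⊤}
  B2:  IN={a:-2; rest ⊤}  OUT={a:-2; rest ⊤}
  B3:  IN={a:-2; rest ⊤}  OUT={a:-2; rest ⊤}
  B4:  IN={a:-2; rest ⊤}  OUT={a:-2, f:2; rest ⊤}
  B5:  IN={a:-2, f:2; rest ⊤}  OUT={a:-2, f:0; rest ⊤}
  B6:  IN={a:-2, f:0; rest ⊤}  OUT={a:-2, c:-2, f:0; rest ⊤}
  B7:  IN={a:-2, c:-2, f:0; rest ⊤}  OUT={a:-2, c:-2, e:-2; rest ⊤}
  B8:  IN={a:-2, c:-2, e:-2; rest ⊤}  OUT={a:-2, c:-2, e:5; rest ⊤}
  B9:  IN={a:-2, c:-2, e:5; rest ⊤}  OUT={a:-2, b:3, c:-2, e:5; rest ⊤}

Merge at B1: IN[B1] = OUT[B0] = {a: ⊤, b: ⊤, c: ⊤, d: ⊤, e: ⊤, f: ⊤}
Applying B1's transfer function to that IN value gives OUT[B1] (row B1 above).

Answer: {a: -2, b: ⊤, c: ⊤, d: ⊤, e: -1, f: ⊤}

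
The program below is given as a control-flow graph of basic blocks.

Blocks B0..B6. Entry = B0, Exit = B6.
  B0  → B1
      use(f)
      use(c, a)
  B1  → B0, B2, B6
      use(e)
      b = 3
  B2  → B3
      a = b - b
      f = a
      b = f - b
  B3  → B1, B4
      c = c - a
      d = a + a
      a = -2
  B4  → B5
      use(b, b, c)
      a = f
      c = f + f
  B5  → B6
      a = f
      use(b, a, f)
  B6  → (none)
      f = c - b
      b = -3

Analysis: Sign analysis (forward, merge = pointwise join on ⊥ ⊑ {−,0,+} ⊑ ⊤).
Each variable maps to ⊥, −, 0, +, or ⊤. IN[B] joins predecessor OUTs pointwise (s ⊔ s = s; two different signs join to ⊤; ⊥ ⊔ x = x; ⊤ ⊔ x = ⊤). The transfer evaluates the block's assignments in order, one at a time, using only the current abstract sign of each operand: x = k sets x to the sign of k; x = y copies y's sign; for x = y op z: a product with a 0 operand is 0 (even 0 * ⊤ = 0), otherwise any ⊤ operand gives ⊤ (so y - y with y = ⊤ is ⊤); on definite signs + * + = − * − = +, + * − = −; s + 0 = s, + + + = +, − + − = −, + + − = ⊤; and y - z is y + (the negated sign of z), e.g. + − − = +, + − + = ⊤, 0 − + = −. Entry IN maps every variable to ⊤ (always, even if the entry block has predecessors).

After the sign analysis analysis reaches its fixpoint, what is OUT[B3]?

Answer: {a: -, b: ⊤, c: ⊤, d: ⊤, e: ⊤, f: ⊤}

Derivation:
Converged values:
  B0: | IN=(all ⊤) | OUT=(all ⊤)
  B1: | IN=(all ⊤) | OUT={b:+; rest ⊤}
  B2: | IN={b:+; rest ⊤} | OUT=(all ⊤)
  B3: | IN=(all ⊤) | OUT={a:-; rest ⊤}
  B4: | IN={a:-; rest ⊤} | OUT=(all ⊤)
  B5: | IN=(all ⊤) | OUT=(all ⊤)
  B6: | IN=(all ⊤) | OUT={b:-; rest ⊤}

Merge at B3: IN[B3] = OUT[B2] = {a: ⊤, b: ⊤, c: ⊤, d: ⊤, e: ⊤, f: ⊤}
Applying B3's transfer function to that IN value gives OUT[B3] (row B3 above).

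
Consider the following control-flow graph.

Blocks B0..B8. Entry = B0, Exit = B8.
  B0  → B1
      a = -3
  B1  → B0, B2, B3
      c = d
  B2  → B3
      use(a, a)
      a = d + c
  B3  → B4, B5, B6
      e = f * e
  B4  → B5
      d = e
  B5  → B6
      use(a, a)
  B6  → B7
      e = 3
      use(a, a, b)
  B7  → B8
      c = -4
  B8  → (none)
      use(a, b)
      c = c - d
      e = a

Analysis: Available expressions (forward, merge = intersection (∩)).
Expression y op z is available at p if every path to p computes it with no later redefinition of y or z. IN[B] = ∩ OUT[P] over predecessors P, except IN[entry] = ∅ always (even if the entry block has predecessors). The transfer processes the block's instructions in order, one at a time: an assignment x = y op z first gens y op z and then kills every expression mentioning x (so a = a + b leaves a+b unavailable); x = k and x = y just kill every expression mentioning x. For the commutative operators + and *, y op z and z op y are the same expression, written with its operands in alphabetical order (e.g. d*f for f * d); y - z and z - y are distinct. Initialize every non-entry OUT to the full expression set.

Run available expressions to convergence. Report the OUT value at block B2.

Answer: {c+d}

Derivation:
Per-block solution:
  B0: | IN={} | OUT={}
  B1: | IN={} | OUT={}
  B2: | IN={} | OUT={c+d}
  B3: | IN={} | OUT={}
  B4: | IN={} | OUT={}
  B5: | IN={} | OUT={}
  B6: | IN={} | OUT={}
  B7: | IN={} | OUT={}
  B8: | IN={} | OUT={}

Merge at B2: IN[B2] = OUT[B1] = {}
Applying B2's transfer function to that IN value gives OUT[B2] (row B2 above).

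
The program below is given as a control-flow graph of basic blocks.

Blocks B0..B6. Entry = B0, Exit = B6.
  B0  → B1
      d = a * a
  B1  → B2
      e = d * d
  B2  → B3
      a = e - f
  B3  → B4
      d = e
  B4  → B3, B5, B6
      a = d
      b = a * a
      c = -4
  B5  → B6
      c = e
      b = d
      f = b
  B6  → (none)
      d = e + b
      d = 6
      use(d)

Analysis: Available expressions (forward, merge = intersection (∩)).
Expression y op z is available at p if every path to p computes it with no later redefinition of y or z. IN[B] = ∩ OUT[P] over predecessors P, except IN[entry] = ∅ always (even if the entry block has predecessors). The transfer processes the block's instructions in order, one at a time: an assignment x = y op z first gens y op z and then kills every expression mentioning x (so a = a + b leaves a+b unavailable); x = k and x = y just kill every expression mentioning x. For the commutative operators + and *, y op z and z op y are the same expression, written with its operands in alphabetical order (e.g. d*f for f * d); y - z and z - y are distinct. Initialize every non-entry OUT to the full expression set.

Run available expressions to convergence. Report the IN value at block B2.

Per-block solution:
  B0:   IN={}   OUT={a*a}
  B1:   IN={a*a}   OUT={a*a, d*d}
  B2:   IN={a*a, d*d}   OUT={d*d, e-f}
  B3:   IN={e-f}   OUT={e-f}
  B4:   IN={e-f}   OUT={a*a, e-f}
  B5:   IN={a*a, e-f}   OUT={a*a}
  B6:   IN={a*a}   OUT={a*a, b+e}

Merge at B2: IN[B2] = OUT[B1] = {a*a, d*d}

Answer: {a*a, d*d}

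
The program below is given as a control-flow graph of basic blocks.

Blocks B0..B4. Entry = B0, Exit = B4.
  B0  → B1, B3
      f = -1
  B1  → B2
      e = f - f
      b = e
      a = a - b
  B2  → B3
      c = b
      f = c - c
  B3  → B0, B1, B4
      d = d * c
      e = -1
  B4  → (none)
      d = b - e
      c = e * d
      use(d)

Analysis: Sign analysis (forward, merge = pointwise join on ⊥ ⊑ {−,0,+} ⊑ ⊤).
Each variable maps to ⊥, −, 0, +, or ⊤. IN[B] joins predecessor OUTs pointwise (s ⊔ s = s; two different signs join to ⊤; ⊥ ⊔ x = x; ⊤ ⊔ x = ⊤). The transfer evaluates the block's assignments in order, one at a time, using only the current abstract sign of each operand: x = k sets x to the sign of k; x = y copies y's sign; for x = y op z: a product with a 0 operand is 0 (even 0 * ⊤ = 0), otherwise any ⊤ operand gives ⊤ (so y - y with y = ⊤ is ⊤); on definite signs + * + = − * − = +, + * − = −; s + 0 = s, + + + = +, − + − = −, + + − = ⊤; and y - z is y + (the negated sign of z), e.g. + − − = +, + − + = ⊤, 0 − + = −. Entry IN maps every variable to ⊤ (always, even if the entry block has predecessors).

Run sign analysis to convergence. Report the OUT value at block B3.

Fixpoint table:
  B0:   IN=(all ⊤)   OUT={f:-; rest ⊤}
  B1:   IN=(all ⊤)   OUT=(all ⊤)
  B2:   IN=(all ⊤)   OUT=(all ⊤)
  B3:   IN=(all ⊤)   OUT={e:-; rest ⊤}
  B4:   IN={e:-; rest ⊤}   OUT={e:-; rest ⊤}

Merge at B3: IN[B3] = OUT[B0] ⊔ OUT[B2] = {a: ⊤, b: ⊤, c: ⊤, d: ⊤, e: ⊤, f: ⊤}
Applying B3's transfer function to that IN value gives OUT[B3] (row B3 above).

Answer: {a: ⊤, b: ⊤, c: ⊤, d: ⊤, e: -, f: ⊤}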